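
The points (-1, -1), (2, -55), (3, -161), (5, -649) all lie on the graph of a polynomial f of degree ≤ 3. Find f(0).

1

Write f(n) = an^3 + bn^2 + cn + d. Substituting each data point gives a linear system:
  -a + b - c + d = -1
  8a + 4b + 2c + d = -55
  27a + 9b + 3c + d = -161
  125a + 25b + 5c + d = -649
Solving the system yields a = -4, b = -6, c = 0, d = 1.
So f(n) = -4n^3 - 6n^2 + 1.
Then f(0) = 1.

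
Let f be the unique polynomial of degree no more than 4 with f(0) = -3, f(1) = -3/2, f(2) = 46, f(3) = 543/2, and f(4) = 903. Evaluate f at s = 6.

Forward differences of the values at s = 0, 1, 2, 3, 4:
  f  : -3  -3/2  46  543/2  903
  Δ  : 3/2  95/2  451/2  1263/2
  Δ^2: 46  178  406
  Δ^3: 132  228
  Δ^4: 96
The fourth differences are constant, confirming degree 4.
Interpolating (Newton forward form) and evaluating at s = 6 gives f(6) = 4776.

4776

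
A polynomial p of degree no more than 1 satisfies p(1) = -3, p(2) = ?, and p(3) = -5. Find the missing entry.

The 2 known points determine the degree-1 polynomial uniquely.
Write p(u) = au + b. Substituting each data point gives a linear system:
  a + b = -3
  3a + b = -5
Solving the system yields a = -1, b = -2.
So p(u) = -u - 2.
Then p(2) = -4.

-4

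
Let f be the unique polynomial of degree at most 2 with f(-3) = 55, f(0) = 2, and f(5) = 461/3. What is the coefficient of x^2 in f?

Write f(x) = ax^2 + bx + c. Substituting each data point gives a linear system:
  9a - 3b + c = 55
  c = 2
  25a + 5b + c = 461/3
Solving the system yields a = 6, b = 1/3, c = 2.
So f(x) = 6x^2 + (1/3)x + 2.
The leading coefficient is 6.

6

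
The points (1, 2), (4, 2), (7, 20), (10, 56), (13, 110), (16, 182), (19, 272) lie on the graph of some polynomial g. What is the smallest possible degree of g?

Forward differences of the values at x = 1, 4, 7, 10, 13, 16, 19:
  g  : 2  2  20  56  110  182  272
  Δ  : 0  18  36  54  72  90
  Δ^2: 18  18  18  18  18
  Δ^3: 0  0  0  0
  Δ^4: 0  0  0
  Δ^5: 0  0
  Δ^6: 0
The second differences are constant (18) and nonzero, while all higher differences vanish, so the minimal degree is 2.

2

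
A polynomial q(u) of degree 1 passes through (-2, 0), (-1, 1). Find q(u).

Write q(u) = au + b. Substituting each data point gives a linear system:
  -2a + b = 0
  -a + b = 1
Solving the system yields a = 1, b = 2.
So q(u) = u + 2.
Check: q(-1) = 1. ✓

q(u) = u + 2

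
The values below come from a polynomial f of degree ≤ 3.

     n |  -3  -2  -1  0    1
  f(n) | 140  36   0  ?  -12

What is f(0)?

The 4 known points determine the degree-3 polynomial uniquely.
Write f(n) = an^3 + bn^2 + cn + d. Substituting each data point gives a linear system:
  -27a + 9b - 3c + d = 140
  -8a + 4b - 2c + d = 36
  -a + b - c + d = 0
  a + b + c + d = -12
Solving the system yields a = -6, b = -2, c = 0, d = -4.
So f(n) = -6n^3 - 2n^2 - 4.
Then f(0) = -4.

-4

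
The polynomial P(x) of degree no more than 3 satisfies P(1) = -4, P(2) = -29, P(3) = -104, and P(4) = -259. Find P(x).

Using the Lagrange interpolation formula with nodes 1, 2, 3, 4:
  L_0(x) = (x - 2)(x - 3)(x - 4) / -6
  L_1(x) = (x - 1)(x - 3)(x - 4) / 2
  L_2(x) = (x - 1)(x - 2)(x - 4) / -2
  L_3(x) = (x - 1)(x - 2)(x - 3) / 6
Then P(x) = -4·L_0(x) - 29·L_1(x) - 104·L_2(x) - 259·L_3(x).
Expanding and collecting terms gives P(x) = -5x^3 + 5x^2 - 5x + 1.
Check: P(3) = -104. ✓

P(x) = -5x^3 + 5x^2 - 5x + 1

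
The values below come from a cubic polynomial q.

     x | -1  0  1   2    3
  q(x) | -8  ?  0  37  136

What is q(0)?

On equispaced nodes a degree-3 polynomial has vanishing fourth forward difference, so
  q(-1) - 4·q(0) + 6·q(1) - 4·q(2) + q(3) = 0.
Substituting the known values and solving for q(0):
  -4·q(0) = 20
  q(0) = -5.

-5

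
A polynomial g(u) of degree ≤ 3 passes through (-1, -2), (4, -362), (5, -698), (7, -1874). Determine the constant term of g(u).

2

Write g(u) = au^3 + bu^2 + cu + d. Substituting each data point gives a linear system:
  -a + b - c + d = -2
  64a + 16b + 4c + d = -362
  125a + 25b + 5c + d = -698
  343a + 49b + 7c + d = -1874
Solving the system yields a = -5, b = -4, c = 5, d = 2.
So g(u) = -5u^3 - 4u^2 + 5u + 2.
The constant term is 2.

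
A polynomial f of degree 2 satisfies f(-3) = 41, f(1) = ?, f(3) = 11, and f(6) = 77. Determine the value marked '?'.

The 3 known points determine the degree-2 polynomial uniquely.
Write f(u) = au^2 + bu + c. Substituting each data point gives a linear system:
  9a - 3b + c = 41
  9a + 3b + c = 11
  36a + 6b + c = 77
Solving the system yields a = 3, b = -5, c = -1.
So f(u) = 3u^2 - 5u - 1.
Then f(1) = -3.

-3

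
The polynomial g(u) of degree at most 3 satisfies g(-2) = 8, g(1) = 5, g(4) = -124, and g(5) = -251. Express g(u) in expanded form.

g(u) = -2u^3 - u^2 + 4u + 4

Using the Lagrange interpolation formula with nodes -2, 1, 4, 5:
  L_0(u) = (u - 1)(u - 4)(u - 5) / -126
  L_1(u) = (u + 2)(u - 4)(u - 5) / 36
  L_2(u) = (u + 2)(u - 1)(u - 5) / -18
  L_3(u) = (u + 2)(u - 1)(u - 4) / 28
Then g(u) = 8·L_0(u) + 5·L_1(u) - 124·L_2(u) - 251·L_3(u).
Expanding and collecting terms gives g(u) = -2u^3 - u^2 + 4u + 4.
Check: g(5) = -251. ✓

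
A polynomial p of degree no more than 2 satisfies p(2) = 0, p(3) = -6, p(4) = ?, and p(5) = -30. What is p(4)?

-16

The 3 known points determine the degree-2 polynomial uniquely.
Write p(u) = au^2 + bu + c. Substituting each data point gives a linear system:
  4a + 2b + c = 0
  9a + 3b + c = -6
  25a + 5b + c = -30
Solving the system yields a = -2, b = 4, c = 0.
So p(u) = -2u^2 + 4u.
Then p(4) = -16.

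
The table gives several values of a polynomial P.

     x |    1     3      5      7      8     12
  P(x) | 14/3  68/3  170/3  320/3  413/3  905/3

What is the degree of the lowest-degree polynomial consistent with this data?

Divided differences on the nodes 1, 3, 5, 7, 8, 12:
  order 0: 14/3  68/3  170/3  320/3  413/3  905/3
  order 1: 9  17  25  31  41
  order 2: 2  2  2  2
  order 3: 0  0  0
  order 4: 0  0
  order 5: 0
The order-2 divided differences are all 2 (nonzero) and every higher order vanishes, so the data lies on a polynomial of degree exactly 2.

2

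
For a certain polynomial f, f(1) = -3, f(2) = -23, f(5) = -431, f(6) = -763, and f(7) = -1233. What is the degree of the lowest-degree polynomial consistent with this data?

3

Divided differences on the nodes 1, 2, 5, 6, 7:
  order 0: -3  -23  -431  -763  -1233
  order 1: -20  -136  -332  -470
  order 2: -29  -49  -69
  order 3: -4  -4
  order 4: 0
The order-3 divided differences are all -4 (nonzero) and every higher order vanishes, so the data lies on a polynomial of degree exactly 3.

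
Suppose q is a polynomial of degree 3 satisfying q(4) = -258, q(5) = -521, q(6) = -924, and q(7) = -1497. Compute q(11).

-6089

Write q(t) = at^3 + bt^2 + ct + d. Substituting each data point gives a linear system:
  64a + 16b + 4c + d = -258
  125a + 25b + 5c + d = -521
  216a + 36b + 6c + d = -924
  343a + 49b + 7c + d = -1497
Solving the system yields a = -5, b = 5, c = -3, d = -6.
So q(t) = -5t³ + 5t² - 3t - 6.
Then q(11) = -6089.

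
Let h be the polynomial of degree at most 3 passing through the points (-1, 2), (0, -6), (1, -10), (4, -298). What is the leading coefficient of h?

-5

Write h(t) = at^3 + bt^2 + ct + d. Substituting each data point gives a linear system:
  -a + b - c + d = 2
  d = -6
  a + b + c + d = -10
  64a + 16b + 4c + d = -298
Solving the system yields a = -5, b = 2, c = -1, d = -6.
So h(t) = -5t^3 + 2t^2 - t - 6.
The leading coefficient is -5.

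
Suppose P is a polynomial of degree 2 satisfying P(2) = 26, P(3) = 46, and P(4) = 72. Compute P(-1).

2

Write P(t) = at^2 + bt + c. Substituting each data point gives a linear system:
  4a + 2b + c = 26
  9a + 3b + c = 46
  16a + 4b + c = 72
Solving the system yields a = 3, b = 5, c = 4.
So P(t) = 3t^2 + 5t + 4.
Then P(-1) = 2.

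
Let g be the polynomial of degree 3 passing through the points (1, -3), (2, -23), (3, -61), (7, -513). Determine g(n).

Write g(n) = an^3 + bn^2 + cn + d. Substituting each data point gives a linear system:
  a + b + c + d = -3
  8a + 4b + 2c + d = -23
  27a + 9b + 3c + d = -61
  343a + 49b + 7c + d = -513
Solving the system yields a = -1, b = -3, c = -4, d = 5.
So g(n) = -n^3 - 3n^2 - 4n + 5.
Check: g(3) = -61. ✓

g(n) = -n^3 - 3n^2 - 4n + 5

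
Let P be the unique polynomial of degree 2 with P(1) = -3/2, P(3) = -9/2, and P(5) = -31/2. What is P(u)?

P(u) = -u^2 + (5/2)u - 3

Write P(u) = au^2 + bu + c. Substituting each data point gives a linear system:
  a + b + c = -3/2
  9a + 3b + c = -9/2
  25a + 5b + c = -31/2
Solving the system yields a = -1, b = 5/2, c = -3.
So P(u) = -u² + (5/2)u - 3.
Check: P(1) = -3/2. ✓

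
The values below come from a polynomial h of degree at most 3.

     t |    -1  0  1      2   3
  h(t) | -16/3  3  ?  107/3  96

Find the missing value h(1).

32/3

On equispaced nodes a degree-3 polynomial has vanishing fourth forward difference, so
  h(-1) - 4·h(0) + 6·h(1) - 4·h(2) + h(3) = 0.
Substituting the known values and solving for h(1):
  6·h(1) = 64
  h(1) = 32/3.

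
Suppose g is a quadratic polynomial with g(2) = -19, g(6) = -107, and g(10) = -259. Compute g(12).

-359

Write g(n) = an^2 + bn + c. Substituting each data point gives a linear system:
  4a + 2b + c = -19
  36a + 6b + c = -107
  100a + 10b + c = -259
Solving the system yields a = -2, b = -6, c = 1.
So g(n) = -2n^2 - 6n + 1.
Then g(12) = -359.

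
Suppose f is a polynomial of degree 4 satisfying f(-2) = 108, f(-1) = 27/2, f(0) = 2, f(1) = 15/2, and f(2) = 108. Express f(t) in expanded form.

f(t) = 6t^4 + t^3 + (5/2)t^2 - 4t + 2

Write f(t) = at^4 + bt^3 + ct^2 + dt + e. Substituting each data point gives a linear system:
  16a - 8b + 4c - 2d + e = 108
  a - b + c - d + e = 27/2
  e = 2
  a + b + c + d + e = 15/2
  16a + 8b + 4c + 2d + e = 108
Solving the system yields a = 6, b = 1, c = 5/2, d = -4, e = 2.
So f(t) = 6t^4 + t^3 + (5/2)t^2 - 4t + 2.
Check: f(0) = 2. ✓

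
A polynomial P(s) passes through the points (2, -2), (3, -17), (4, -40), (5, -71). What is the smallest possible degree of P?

Forward differences of the values at s = 2, 3, 4, 5:
  P  : -2  -17  -40  -71
  Δ  : -15  -23  -31
  Δ^2: -8  -8
  Δ^3: 0
The second differences are constant (-8) and nonzero, while all higher differences vanish, so the minimal degree is 2.

2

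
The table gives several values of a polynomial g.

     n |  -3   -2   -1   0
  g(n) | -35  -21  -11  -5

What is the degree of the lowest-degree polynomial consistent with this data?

Forward differences of the values at n = -3, -2, -1, 0:
  g  : -35  -21  -11  -5
  Δ  : 14  10  6
  Δ^2: -4  -4
  Δ^3: 0
The second differences are constant (-4) and nonzero, while all higher differences vanish, so the minimal degree is 2.

2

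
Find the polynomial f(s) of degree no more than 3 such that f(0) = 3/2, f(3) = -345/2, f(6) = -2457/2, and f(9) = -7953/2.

f(s) = -5s^3 - 4s^2 - s + 3/2

Using the Lagrange interpolation formula with nodes 0, 3, 6, 9:
  L_0(s) = (s - 3)(s - 6)(s - 9) / -162
  L_1(s) = s(s - 6)(s - 9) / 54
  L_2(s) = s(s - 3)(s - 9) / -54
  L_3(s) = s(s - 3)(s - 6) / 162
Then f(s) = 3/2·L_0(s) - 345/2·L_1(s) - 2457/2·L_2(s) - 7953/2·L_3(s).
Expanding and collecting terms gives f(s) = -5s^3 - 4s^2 - s + 3/2.
Check: f(6) = -2457/2. ✓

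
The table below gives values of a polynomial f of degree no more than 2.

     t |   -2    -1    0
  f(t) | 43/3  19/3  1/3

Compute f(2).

Forward differences of the values at t = -2, -1, 0:
  f  : 43/3  19/3  1/3
  Δ  : -8  -6
  Δ^2: 2
The second differences are constant, confirming degree 2.
Interpolating (Newton forward form) and evaluating at t = 2 gives f(2) = -17/3.

-17/3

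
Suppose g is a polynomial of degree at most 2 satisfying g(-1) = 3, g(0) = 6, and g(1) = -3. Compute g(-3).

-39

Using the Lagrange interpolation formula with nodes -1, 0, 1:
  L_0(t) = t(t - 1) / 2
  L_1(t) = (t + 1)(t - 1) / -1
  L_2(t) = (t + 1)t / 2
Then g(t) = 3·L_0(t) + 6·L_1(t) - 3·L_2(t).
Expanding and collecting terms gives g(t) = -6t² - 3t + 6.
Evaluating at t = -3: g(-3) = -39.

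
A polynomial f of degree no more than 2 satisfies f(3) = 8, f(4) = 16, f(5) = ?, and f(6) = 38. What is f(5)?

On equispaced nodes a degree-2 polynomial has vanishing third forward difference, so
  - f(3) + 3·f(4) - 3·f(5) + f(6) = 0.
Substituting the known values and solving for f(5):
  -3·f(5) = -78
  f(5) = 26.

26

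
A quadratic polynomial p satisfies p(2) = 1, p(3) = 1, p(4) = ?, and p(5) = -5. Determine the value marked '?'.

The 3 known points determine the degree-2 polynomial uniquely.
Write p(n) = an^2 + bn + c. Substituting each data point gives a linear system:
  4a + 2b + c = 1
  9a + 3b + c = 1
  25a + 5b + c = -5
Solving the system yields a = -1, b = 5, c = -5.
So p(n) = -n² + 5n - 5.
Then p(4) = -1.

-1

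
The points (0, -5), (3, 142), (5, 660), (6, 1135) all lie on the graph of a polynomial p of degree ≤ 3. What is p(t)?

p(t) = 5t^3 + 2t^2 - 2t - 5

Write p(t) = at^3 + bt^2 + ct + d. Substituting each data point gives a linear system:
  d = -5
  27a + 9b + 3c + d = 142
  125a + 25b + 5c + d = 660
  216a + 36b + 6c + d = 1135
Solving the system yields a = 5, b = 2, c = -2, d = -5.
So p(t) = 5t^3 + 2t^2 - 2t - 5.
Check: p(0) = -5. ✓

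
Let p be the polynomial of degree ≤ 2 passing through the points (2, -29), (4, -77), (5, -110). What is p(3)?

Write p(s) = as^2 + bs + c. Substituting each data point gives a linear system:
  4a + 2b + c = -29
  16a + 4b + c = -77
  25a + 5b + c = -110
Solving the system yields a = -3, b = -6, c = -5.
So p(s) = -3s^2 - 6s - 5.
Then p(3) = -50.

-50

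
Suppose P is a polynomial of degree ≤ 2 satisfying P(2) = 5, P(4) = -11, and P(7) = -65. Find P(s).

P(s) = -2s^2 + 4s + 5

Write P(s) = as^2 + bs + c. Substituting each data point gives a linear system:
  4a + 2b + c = 5
  16a + 4b + c = -11
  49a + 7b + c = -65
Solving the system yields a = -2, b = 4, c = 5.
So P(s) = -2s² + 4s + 5.
Check: P(7) = -65. ✓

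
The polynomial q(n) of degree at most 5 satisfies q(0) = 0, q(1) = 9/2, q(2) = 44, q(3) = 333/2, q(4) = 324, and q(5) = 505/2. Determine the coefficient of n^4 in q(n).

Write q(n) = an^5 + bn^4 + cn^3 + dn^2 + en + k. Substituting each data point gives a linear system:
  k = 0
  a + b + c + d + e + k = 9/2
  32a + 16b + 8c + 4d + 2e + k = 44
  243a + 81b + 27c + 9d + 3e + k = 333/2
  1024a + 256b + 64c + 16d + 4e + k = 324
  3125a + 625b + 125c + 25d + 5e + k = 505/2
Solving the system yields a = -1, b = 6, c = -3, d = -1/2, e = 3, k = 0.
So q(n) = -n^5 + 6n^4 - 3n^3 - (1/2)n^2 + 3n.
The coefficient of n^4 is 6.

6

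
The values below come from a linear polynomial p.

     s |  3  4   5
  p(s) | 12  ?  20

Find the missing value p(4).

The 2 known points determine the degree-1 polynomial uniquely.
Write p(s) = as + b. Substituting each data point gives a linear system:
  3a + b = 12
  5a + b = 20
Solving the system yields a = 4, b = 0.
So p(s) = 4s.
Then p(4) = 16.

16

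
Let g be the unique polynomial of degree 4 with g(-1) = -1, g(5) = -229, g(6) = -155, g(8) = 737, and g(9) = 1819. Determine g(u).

Using the Lagrange interpolation formula with nodes -1, 5, 6, 8, 9:
  L_0(u) = (u - 5)(u - 6)(u - 8)(u - 9) / 3780
  L_1(u) = (u + 1)(u - 6)(u - 8)(u - 9) / -72
  L_2(u) = (u + 1)(u - 5)(u - 8)(u - 9) / 42
  L_3(u) = (u + 1)(u - 5)(u - 6)(u - 9) / -54
  L_4(u) = (u + 1)(u - 5)(u - 6)(u - 8) / 120
Then g(u) = -1·L_0(u) - 229·L_1(u) - 155·L_2(u) + 737·L_3(u) + 1819·L_4(u).
Expanding and collecting terms gives g(u) = u^4 - 6u^3 - 5u^2 + 4u + 1.
Check: g(8) = 737. ✓

g(u) = u^4 - 6u^3 - 5u^2 + 4u + 1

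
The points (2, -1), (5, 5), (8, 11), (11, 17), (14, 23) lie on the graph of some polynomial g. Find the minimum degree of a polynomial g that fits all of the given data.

1

Forward differences of the values at n = 2, 5, 8, 11, 14:
  g  : -1  5  11  17  23
  Δ  : 6  6  6  6
  Δ^2: 0  0  0
  Δ^3: 0  0
  Δ^4: 0
The first differences are constant (6) and nonzero, while all higher differences vanish, so the minimal degree is 1.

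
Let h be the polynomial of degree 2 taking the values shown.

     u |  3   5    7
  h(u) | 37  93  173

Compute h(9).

277

Using the Lagrange interpolation formula with nodes 3, 5, 7:
  L_0(u) = (u - 5)(u - 7) / 8
  L_1(u) = (u - 3)(u - 7) / -4
  L_2(u) = (u - 3)(u - 5) / 8
Then h(u) = 37·L_0(u) + 93·L_1(u) + 173·L_2(u).
Expanding and collecting terms gives h(u) = 3u^2 + 4u - 2.
Evaluating at u = 9: h(9) = 277.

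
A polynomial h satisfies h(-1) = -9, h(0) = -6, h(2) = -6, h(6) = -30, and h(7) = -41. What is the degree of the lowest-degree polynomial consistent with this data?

2

Divided differences on the nodes -1, 0, 2, 6, 7:
  order 0: -9  -6  -6  -30  -41
  order 1: 3  0  -6  -11
  order 2: -1  -1  -1
  order 3: 0  0
  order 4: 0
The order-2 divided differences are all -1 (nonzero) and every higher order vanishes, so the data lies on a polynomial of degree exactly 2.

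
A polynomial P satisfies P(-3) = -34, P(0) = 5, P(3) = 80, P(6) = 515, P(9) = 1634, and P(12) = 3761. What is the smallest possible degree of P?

Forward differences of the values at x = -3, 0, 3, 6, 9, 12:
  P  : -34  5  80  515  1634  3761
  Δ  : 39  75  435  1119  2127
  Δ^2: 36  360  684  1008
  Δ^3: 324  324  324
  Δ^4: 0  0
  Δ^5: 0
The third differences are constant (324) and nonzero, while all higher differences vanish, so the minimal degree is 3.

3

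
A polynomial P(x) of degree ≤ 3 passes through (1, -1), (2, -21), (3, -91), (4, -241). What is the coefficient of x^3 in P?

-5

Write P(x) = ax^3 + bx^2 + cx + d. Substituting each data point gives a linear system:
  a + b + c + d = -1
  8a + 4b + 2c + d = -21
  27a + 9b + 3c + d = -91
  64a + 16b + 4c + d = -241
Solving the system yields a = -5, b = 5, c = 0, d = -1.
So P(x) = -5x^3 + 5x^2 - 1.
The leading coefficient is -5.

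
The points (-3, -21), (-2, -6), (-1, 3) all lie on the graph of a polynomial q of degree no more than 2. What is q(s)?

q(s) = -3s^2 + 6

Write q(s) = as^2 + bs + c. Substituting each data point gives a linear system:
  9a - 3b + c = -21
  4a - 2b + c = -6
  a - b + c = 3
Solving the system yields a = -3, b = 0, c = 6.
So q(s) = -3s^2 + 6.
Check: q(-3) = -21. ✓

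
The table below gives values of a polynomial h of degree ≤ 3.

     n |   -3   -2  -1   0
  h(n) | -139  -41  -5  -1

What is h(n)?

h(n) = 5n^3 - n^2 - 2n - 1

Write h(n) = an^3 + bn^2 + cn + d. Substituting each data point gives a linear system:
  -27a + 9b - 3c + d = -139
  -8a + 4b - 2c + d = -41
  -a + b - c + d = -5
  d = -1
Solving the system yields a = 5, b = -1, c = -2, d = -1.
So h(n) = 5n^3 - n^2 - 2n - 1.
Check: h(-2) = -41. ✓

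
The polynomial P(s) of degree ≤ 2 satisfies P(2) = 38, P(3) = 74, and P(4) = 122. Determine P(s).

Using the Lagrange interpolation formula with nodes 2, 3, 4:
  L_0(s) = (s - 3)(s - 4) / 2
  L_1(s) = (s - 2)(s - 4) / -1
  L_2(s) = (s - 2)(s - 3) / 2
Then P(s) = 38·L_0(s) + 74·L_1(s) + 122·L_2(s).
Expanding and collecting terms gives P(s) = 6s^2 + 6s + 2.
Check: P(2) = 38. ✓

P(s) = 6s^2 + 6s + 2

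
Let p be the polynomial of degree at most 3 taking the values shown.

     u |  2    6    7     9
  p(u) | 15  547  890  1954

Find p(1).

Write p(u) = au^3 + bu^2 + cu + d. Substituting each data point gives a linear system:
  8a + 4b + 2c + d = 15
  216a + 36b + 6c + d = 547
  343a + 49b + 7c + d = 890
  729a + 81b + 9c + d = 1954
Solving the system yields a = 3, b = -3, c = 1, d = 1.
So p(u) = 3u^3 - 3u^2 + u + 1.
Then p(1) = 2.

2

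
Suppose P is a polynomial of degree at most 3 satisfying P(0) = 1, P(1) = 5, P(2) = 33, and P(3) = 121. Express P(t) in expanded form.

P(t) = 6t^3 - 6t^2 + 4t + 1

Write P(t) = at^3 + bt^2 + ct + d. Substituting each data point gives a linear system:
  d = 1
  a + b + c + d = 5
  8a + 4b + 2c + d = 33
  27a + 9b + 3c + d = 121
Solving the system yields a = 6, b = -6, c = 4, d = 1.
So P(t) = 6t^3 - 6t^2 + 4t + 1.
Check: P(3) = 121. ✓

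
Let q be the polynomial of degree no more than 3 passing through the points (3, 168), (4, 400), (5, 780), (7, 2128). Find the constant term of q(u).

0

Write q(u) = au^3 + bu^2 + cu + d. Substituting each data point gives a linear system:
  27a + 9b + 3c + d = 168
  64a + 16b + 4c + d = 400
  125a + 25b + 5c + d = 780
  343a + 49b + 7c + d = 2128
Solving the system yields a = 6, b = 2, c = -4, d = 0.
So q(u) = 6u^3 + 2u^2 - 4u.
The constant term is 0.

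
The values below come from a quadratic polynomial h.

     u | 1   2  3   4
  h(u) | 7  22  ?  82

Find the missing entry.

47

The 3 known points determine the degree-2 polynomial uniquely.
Write h(u) = au^2 + bu + c. Substituting each data point gives a linear system:
  a + b + c = 7
  4a + 2b + c = 22
  16a + 4b + c = 82
Solving the system yields a = 5, b = 0, c = 2.
So h(u) = 5u^2 + 2.
Then h(3) = 47.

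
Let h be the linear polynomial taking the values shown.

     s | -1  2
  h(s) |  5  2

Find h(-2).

Write h(s) = as + b. Substituting each data point gives a linear system:
  -a + b = 5
  2a + b = 2
Solving the system yields a = -1, b = 4.
So h(s) = -s + 4.
Then h(-2) = 6.

6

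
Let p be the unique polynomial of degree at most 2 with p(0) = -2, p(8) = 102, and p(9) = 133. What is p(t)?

Write p(t) = at^2 + bt + c. Substituting each data point gives a linear system:
  c = -2
  64a + 8b + c = 102
  81a + 9b + c = 133
Solving the system yields a = 2, b = -3, c = -2.
So p(t) = 2t² - 3t - 2.
Check: p(8) = 102. ✓

p(t) = 2t^2 - 3t - 2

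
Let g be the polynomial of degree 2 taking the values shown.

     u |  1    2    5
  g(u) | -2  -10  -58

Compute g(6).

Write g(u) = au^2 + bu + c. Substituting each data point gives a linear system:
  a + b + c = -2
  4a + 2b + c = -10
  25a + 5b + c = -58
Solving the system yields a = -2, b = -2, c = 2.
So g(u) = -2u^2 - 2u + 2.
Then g(6) = -82.

-82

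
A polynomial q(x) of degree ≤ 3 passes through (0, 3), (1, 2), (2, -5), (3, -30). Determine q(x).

q(x) = -2x^3 + 3x^2 - 2x + 3

Using the Lagrange interpolation formula with nodes 0, 1, 2, 3:
  L_0(x) = (x - 1)(x - 2)(x - 3) / -6
  L_1(x) = x(x - 2)(x - 3) / 2
  L_2(x) = x(x - 1)(x - 3) / -2
  L_3(x) = x(x - 1)(x - 2) / 6
Then q(x) = 3·L_0(x) + 2·L_1(x) - 5·L_2(x) - 30·L_3(x).
Expanding and collecting terms gives q(x) = -2x³ + 3x² - 2x + 3.
Check: q(2) = -5. ✓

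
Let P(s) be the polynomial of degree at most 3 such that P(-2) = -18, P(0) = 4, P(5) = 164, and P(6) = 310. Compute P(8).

812

Using the Lagrange interpolation formula with nodes -2, 0, 5, 6:
  L_0(s) = s(s - 5)(s - 6) / -112
  L_1(s) = (s + 2)(s - 5)(s - 6) / 60
  L_2(s) = (s + 2)s(s - 6) / -35
  L_3(s) = (s + 2)s(s - 5) / 48
Then P(s) = -18·L_0(s) + 4·L_1(s) + 164·L_2(s) + 310·L_3(s).
Expanding and collecting terms gives P(s) = 2s^3 - 3s^2 - 3s + 4.
Evaluating at s = 8: P(8) = 812.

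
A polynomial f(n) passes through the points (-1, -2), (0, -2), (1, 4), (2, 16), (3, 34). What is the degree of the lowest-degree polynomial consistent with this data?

Forward differences of the values at n = -1, 0, 1, 2, 3:
  f  : -2  -2  4  16  34
  Δ  : 0  6  12  18
  Δ^2: 6  6  6
  Δ^3: 0  0
  Δ^4: 0
The second differences are constant (6) and nonzero, while all higher differences vanish, so the minimal degree is 2.

2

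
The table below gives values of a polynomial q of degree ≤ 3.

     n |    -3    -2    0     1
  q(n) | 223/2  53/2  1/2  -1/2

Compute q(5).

-1249/2

Using the Lagrange interpolation formula with nodes -3, -2, 0, 1:
  L_0(n) = (n + 2)n(n - 1) / -12
  L_1(n) = (n + 3)n(n - 1) / 6
  L_2(n) = (n + 3)(n + 2)(n - 1) / -6
  L_3(n) = (n + 3)(n + 2)n / 12
Then q(n) = 223/2·L_0(n) + 53/2·L_1(n) + 1/2·L_2(n) - 1/2·L_3(n).
Expanding and collecting terms gives q(n) = -5n³ - n² + 5n + 1/2.
Evaluating at n = 5: q(5) = -1249/2.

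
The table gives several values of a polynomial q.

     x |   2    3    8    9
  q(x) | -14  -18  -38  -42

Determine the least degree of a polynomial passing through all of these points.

1

Divided differences on the nodes 2, 3, 8, 9:
  order 0: -14  -18  -38  -42
  order 1: -4  -4  -4
  order 2: 0  0
  order 3: 0
The order-1 divided differences are all -4 (nonzero) and every higher order vanishes, so the data lies on a polynomial of degree exactly 1.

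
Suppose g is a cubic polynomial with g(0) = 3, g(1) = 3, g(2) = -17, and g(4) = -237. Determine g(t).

Using the Lagrange interpolation formula with nodes 0, 1, 2, 4:
  L_0(t) = (t - 1)(t - 2)(t - 4) / -8
  L_1(t) = t(t - 2)(t - 4) / 3
  L_2(t) = t(t - 1)(t - 4) / -4
  L_3(t) = t(t - 1)(t - 2) / 24
Then g(t) = 3·L_0(t) + 3·L_1(t) - 17·L_2(t) - 237·L_3(t).
Expanding and collecting terms gives g(t) = -5t^3 + 5t^2 + 3.
Check: g(1) = 3. ✓

g(t) = -5t^3 + 5t^2 + 3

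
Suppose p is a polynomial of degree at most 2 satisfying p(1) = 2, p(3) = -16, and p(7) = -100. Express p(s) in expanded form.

Using the Lagrange interpolation formula with nodes 1, 3, 7:
  L_0(s) = (s - 3)(s - 7) / 12
  L_1(s) = (s - 1)(s - 7) / -8
  L_2(s) = (s - 1)(s - 3) / 24
Then p(s) = 2·L_0(s) - 16·L_1(s) - 100·L_2(s).
Expanding and collecting terms gives p(s) = -2s^2 - s + 5.
Check: p(3) = -16. ✓

p(s) = -2s^2 - s + 5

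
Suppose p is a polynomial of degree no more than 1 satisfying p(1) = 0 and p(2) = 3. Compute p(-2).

-9

Write p(n) = an + b. Substituting each data point gives a linear system:
  a + b = 0
  2a + b = 3
Solving the system yields a = 3, b = -3.
So p(n) = 3n - 3.
Then p(-2) = -9.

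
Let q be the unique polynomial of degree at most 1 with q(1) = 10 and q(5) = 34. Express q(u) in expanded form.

Write q(u) = au + b. Substituting each data point gives a linear system:
  a + b = 10
  5a + b = 34
Solving the system yields a = 6, b = 4.
So q(u) = 6u + 4.
Check: q(5) = 34. ✓

q(u) = 6u + 4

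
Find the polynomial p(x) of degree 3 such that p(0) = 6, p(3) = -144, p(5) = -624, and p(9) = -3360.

p(x) = -4x^3 - 6x^2 + 4x + 6

Write p(x) = ax^3 + bx^2 + cx + d. Substituting each data point gives a linear system:
  d = 6
  27a + 9b + 3c + d = -144
  125a + 25b + 5c + d = -624
  729a + 81b + 9c + d = -3360
Solving the system yields a = -4, b = -6, c = 4, d = 6.
So p(x) = -4x^3 - 6x^2 + 4x + 6.
Check: p(5) = -624. ✓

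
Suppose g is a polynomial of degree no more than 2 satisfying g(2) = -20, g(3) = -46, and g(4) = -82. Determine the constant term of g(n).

Write g(n) = an^2 + bn + c. Substituting each data point gives a linear system:
  4a + 2b + c = -20
  9a + 3b + c = -46
  16a + 4b + c = -82
Solving the system yields a = -5, b = -1, c = 2.
So g(n) = -5n^2 - n + 2.
The constant term is 2.

2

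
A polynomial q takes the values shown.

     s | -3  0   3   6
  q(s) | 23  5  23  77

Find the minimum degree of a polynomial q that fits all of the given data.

Forward differences of the values at s = -3, 0, 3, 6:
  q  : 23  5  23  77
  Δ  : -18  18  54
  Δ^2: 36  36
  Δ^3: 0
The second differences are constant (36) and nonzero, while all higher differences vanish, so the minimal degree is 2.

2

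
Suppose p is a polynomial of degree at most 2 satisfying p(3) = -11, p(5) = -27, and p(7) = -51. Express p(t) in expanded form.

p(t) = -t^2 - 2

Write p(t) = at^2 + bt + c. Substituting each data point gives a linear system:
  9a + 3b + c = -11
  25a + 5b + c = -27
  49a + 7b + c = -51
Solving the system yields a = -1, b = 0, c = -2.
So p(t) = -t^2 - 2.
Check: p(7) = -51. ✓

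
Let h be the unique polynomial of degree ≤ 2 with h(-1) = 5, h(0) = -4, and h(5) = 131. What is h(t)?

h(t) = 6t^2 - 3t - 4

Write h(t) = at^2 + bt + c. Substituting each data point gives a linear system:
  a - b + c = 5
  c = -4
  25a + 5b + c = 131
Solving the system yields a = 6, b = -3, c = -4.
So h(t) = 6t² - 3t - 4.
Check: h(-1) = 5. ✓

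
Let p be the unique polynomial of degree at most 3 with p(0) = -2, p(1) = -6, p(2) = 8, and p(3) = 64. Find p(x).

Using the Lagrange interpolation formula with nodes 0, 1, 2, 3:
  L_0(x) = (x - 1)(x - 2)(x - 3) / -6
  L_1(x) = x(x - 2)(x - 3) / 2
  L_2(x) = x(x - 1)(x - 3) / -2
  L_3(x) = x(x - 1)(x - 2) / 6
Then p(x) = -2·L_0(x) - 6·L_1(x) + 8·L_2(x) + 64·L_3(x).
Expanding and collecting terms gives p(x) = 4x^3 - 3x^2 - 5x - 2.
Check: p(1) = -6. ✓

p(x) = 4x^3 - 3x^2 - 5x - 2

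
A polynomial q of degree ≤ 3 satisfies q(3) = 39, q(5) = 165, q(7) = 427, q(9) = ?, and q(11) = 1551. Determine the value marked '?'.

On equispaced nodes a degree-3 polynomial has vanishing fourth forward difference, so
  q(3) - 4·q(5) + 6·q(7) - 4·q(9) + q(11) = 0.
Substituting the known values and solving for q(9):
  -4·q(9) = -3492
  q(9) = 873.

873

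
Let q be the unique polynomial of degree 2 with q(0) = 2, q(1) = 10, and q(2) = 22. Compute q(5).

Using the Lagrange interpolation formula with nodes 0, 1, 2:
  L_0(s) = (s - 1)(s - 2) / 2
  L_1(s) = s(s - 2) / -1
  L_2(s) = s(s - 1) / 2
Then q(s) = 2·L_0(s) + 10·L_1(s) + 22·L_2(s).
Expanding and collecting terms gives q(s) = 2s^2 + 6s + 2.
Evaluating at s = 5: q(5) = 82.

82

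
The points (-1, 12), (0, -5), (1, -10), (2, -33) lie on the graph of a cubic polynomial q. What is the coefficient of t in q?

-6

Write q(t) = at^3 + bt^2 + ct + d. Substituting each data point gives a linear system:
  -a + b - c + d = 12
  d = -5
  a + b + c + d = -10
  8a + 4b + 2c + d = -33
Solving the system yields a = -5, b = 6, c = -6, d = -5.
So q(t) = -5t^3 + 6t^2 - 6t - 5.
The coefficient of t is -6.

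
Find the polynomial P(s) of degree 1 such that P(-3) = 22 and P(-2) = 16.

P(s) = -6s + 4

Write P(s) = as + b. Substituting each data point gives a linear system:
  -3a + b = 22
  -2a + b = 16
Solving the system yields a = -6, b = 4.
So P(s) = -6s + 4.
Check: P(-2) = 16. ✓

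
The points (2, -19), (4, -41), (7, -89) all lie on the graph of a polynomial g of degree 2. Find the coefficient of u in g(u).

Write g(u) = au^2 + bu + c. Substituting each data point gives a linear system:
  4a + 2b + c = -19
  16a + 4b + c = -41
  49a + 7b + c = -89
Solving the system yields a = -1, b = -5, c = -5.
So g(u) = -u² - 5u - 5.
The coefficient of u is -5.

-5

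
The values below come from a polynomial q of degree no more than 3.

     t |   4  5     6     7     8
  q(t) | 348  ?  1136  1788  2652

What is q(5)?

On equispaced nodes a degree-3 polynomial has vanishing fourth forward difference, so
  q(4) - 4·q(5) + 6·q(6) - 4·q(7) + q(8) = 0.
Substituting the known values and solving for q(5):
  -4·q(5) = -2664
  q(5) = 666.

666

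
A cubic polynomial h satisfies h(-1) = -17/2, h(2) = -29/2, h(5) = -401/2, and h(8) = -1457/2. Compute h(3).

-97/2

Write h(s) = as^3 + bs^2 + cs + d. Substituting each data point gives a linear system:
  -a + b - c + d = -17/2
  8a + 4b + 2c + d = -29/2
  125a + 25b + 5c + d = -401/2
  512a + 64b + 8c + d = -1457/2
Solving the system yields a = -1, b = -4, c = 5, d = -1/2.
So h(s) = -s^3 - 4s^2 + 5s - 1/2.
Then h(3) = -97/2.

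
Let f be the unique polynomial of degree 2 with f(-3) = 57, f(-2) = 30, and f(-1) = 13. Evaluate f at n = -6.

Using the Lagrange interpolation formula with nodes -3, -2, -1:
  L_0(n) = (n + 2)(n + 1) / 2
  L_1(n) = (n + 3)(n + 1) / -1
  L_2(n) = (n + 3)(n + 2) / 2
Then f(n) = 57·L_0(n) + 30·L_1(n) + 13·L_2(n).
Expanding and collecting terms gives f(n) = 5n² - 2n + 6.
Evaluating at n = -6: f(-6) = 198.

198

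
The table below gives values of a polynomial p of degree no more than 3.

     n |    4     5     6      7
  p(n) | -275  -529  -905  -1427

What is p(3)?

-119

Write p(n) = an^3 + bn^2 + cn + d. Substituting each data point gives a linear system:
  64a + 16b + 4c + d = -275
  125a + 25b + 5c + d = -529
  216a + 36b + 6c + d = -905
  343a + 49b + 7c + d = -1427
Solving the system yields a = -4, b = -1, c = -1, d = 1.
So p(n) = -4n^3 - n^2 - n + 1.
Then p(3) = -119.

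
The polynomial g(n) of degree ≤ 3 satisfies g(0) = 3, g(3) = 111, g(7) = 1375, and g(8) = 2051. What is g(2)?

Write g(n) = an^3 + bn^2 + cn + d. Substituting each data point gives a linear system:
  d = 3
  27a + 9b + 3c + d = 111
  343a + 49b + 7c + d = 1375
  512a + 64b + 8c + d = 2051
Solving the system yields a = 4, b = 0, c = 0, d = 3.
So g(n) = 4n^3 + 3.
Then g(2) = 35.

35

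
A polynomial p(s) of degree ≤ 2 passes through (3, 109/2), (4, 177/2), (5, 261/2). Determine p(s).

Write p(s) = as^2 + bs + c. Substituting each data point gives a linear system:
  9a + 3b + c = 109/2
  16a + 4b + c = 177/2
  25a + 5b + c = 261/2
Solving the system yields a = 4, b = 6, c = 1/2.
So p(s) = 4s² + 6s + 1/2.
Check: p(5) = 261/2. ✓

p(s) = 4s^2 + 6s + 1/2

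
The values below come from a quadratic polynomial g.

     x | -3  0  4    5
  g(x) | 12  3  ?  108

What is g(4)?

The 3 known points determine the degree-2 polynomial uniquely.
Write g(x) = ax^2 + bx + c. Substituting each data point gives a linear system:
  9a - 3b + c = 12
  c = 3
  25a + 5b + c = 108
Solving the system yields a = 3, b = 6, c = 3.
So g(x) = 3x^2 + 6x + 3.
Then g(4) = 75.

75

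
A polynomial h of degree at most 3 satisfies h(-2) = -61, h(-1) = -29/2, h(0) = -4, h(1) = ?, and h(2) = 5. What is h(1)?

The 4 known points determine the degree-3 polynomial uniquely.
Write h(u) = au^3 + bu^2 + cu + d. Substituting each data point gives a linear system:
  -8a + 4b - 2c + d = -61
  -a + b - c + d = -29/2
  d = -4
  8a + 4b + 2c + d = 5
Solving the system yields a = 4, b = -6, c = 1/2, d = -4.
So h(u) = 4u^3 - 6u^2 + (1/2)u - 4.
Then h(1) = -11/2.

-11/2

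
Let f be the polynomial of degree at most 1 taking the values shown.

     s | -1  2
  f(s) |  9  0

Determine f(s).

Using the Lagrange interpolation formula with nodes -1, 2:
  L_0(s) = (s - 2) / -3
  L_1(s) = (s + 1) / 3
Then f(s) = 9·L_0(s) + 0·L_1(s).
Expanding and collecting terms gives f(s) = -3s + 6.
Check: f(2) = 0. ✓

f(s) = -3s + 6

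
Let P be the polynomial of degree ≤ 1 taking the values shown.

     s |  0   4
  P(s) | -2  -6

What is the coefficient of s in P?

Write P(s) = as + b. Substituting each data point gives a linear system:
  b = -2
  4a + b = -6
Solving the system yields a = -1, b = -2.
So P(s) = -s - 2.
The leading coefficient is -1.

-1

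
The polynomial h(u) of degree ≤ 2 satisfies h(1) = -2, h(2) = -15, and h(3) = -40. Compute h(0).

Forward differences of the values at u = 1, 2, 3:
  h  : -2  -15  -40
  Δ  : -13  -25
  Δ^2: -12
The second differences are constant, confirming degree 2.
Interpolating (Newton forward form) and evaluating at u = 0 gives h(0) = -1.

-1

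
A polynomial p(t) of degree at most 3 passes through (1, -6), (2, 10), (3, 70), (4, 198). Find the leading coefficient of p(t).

Write p(t) = at^3 + bt^2 + ct + d. Substituting each data point gives a linear system:
  a + b + c + d = -6
  8a + 4b + 2c + d = 10
  27a + 9b + 3c + d = 70
  64a + 16b + 4c + d = 198
Solving the system yields a = 4, b = -2, c = -6, d = -2.
So p(t) = 4t^3 - 2t^2 - 6t - 2.
The leading coefficient is 4.

4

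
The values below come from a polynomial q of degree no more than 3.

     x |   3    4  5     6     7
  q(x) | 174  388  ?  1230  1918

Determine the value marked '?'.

730

On equispaced nodes a degree-3 polynomial has vanishing fourth forward difference, so
  q(3) - 4·q(4) + 6·q(5) - 4·q(6) + q(7) = 0.
Substituting the known values and solving for q(5):
  6·q(5) = 4380
  q(5) = 730.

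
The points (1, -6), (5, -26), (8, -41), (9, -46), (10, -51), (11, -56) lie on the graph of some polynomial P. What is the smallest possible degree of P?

Divided differences on the nodes 1, 5, 8, 9, 10, 11:
  order 0: -6  -26  -41  -46  -51  -56
  order 1: -5  -5  -5  -5  -5
  order 2: 0  0  0  0
  order 3: 0  0  0
  order 4: 0  0
  order 5: 0
The order-1 divided differences are all -5 (nonzero) and every higher order vanishes, so the data lies on a polynomial of degree exactly 1.

1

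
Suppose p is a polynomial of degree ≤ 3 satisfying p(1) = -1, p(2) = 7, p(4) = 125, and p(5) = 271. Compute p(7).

827

Write p(x) = ax^3 + bx^2 + cx + d. Substituting each data point gives a linear system:
  a + b + c + d = -1
  8a + 4b + 2c + d = 7
  64a + 16b + 4c + d = 125
  125a + 25b + 5c + d = 271
Solving the system yields a = 3, b = -4, c = -1, d = 1.
So p(x) = 3x^3 - 4x^2 - x + 1.
Then p(7) = 827.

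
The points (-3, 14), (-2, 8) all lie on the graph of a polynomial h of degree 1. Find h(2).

Using the Lagrange interpolation formula with nodes -3, -2:
  L_0(u) = (u + 2) / -1
  L_1(u) = (u + 3) / 1
Then h(u) = 14·L_0(u) + 8·L_1(u).
Expanding and collecting terms gives h(u) = -6u - 4.
Evaluating at u = 2: h(2) = -16.

-16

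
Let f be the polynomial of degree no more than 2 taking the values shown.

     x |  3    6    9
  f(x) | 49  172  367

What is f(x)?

Write f(x) = ax^2 + bx + c. Substituting each data point gives a linear system:
  9a + 3b + c = 49
  36a + 6b + c = 172
  81a + 9b + c = 367
Solving the system yields a = 4, b = 5, c = -2.
So f(x) = 4x² + 5x - 2.
Check: f(6) = 172. ✓

f(x) = 4x^2 + 5x - 2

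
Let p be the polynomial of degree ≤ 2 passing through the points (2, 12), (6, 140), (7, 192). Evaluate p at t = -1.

Write p(t) = at^2 + bt + c. Substituting each data point gives a linear system:
  4a + 2b + c = 12
  36a + 6b + c = 140
  49a + 7b + c = 192
Solving the system yields a = 4, b = 0, c = -4.
So p(t) = 4t^2 - 4.
Then p(-1) = 0.

0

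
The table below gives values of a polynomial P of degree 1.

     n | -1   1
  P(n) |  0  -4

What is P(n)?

Write P(n) = an + b. Substituting each data point gives a linear system:
  -a + b = 0
  a + b = -4
Solving the system yields a = -2, b = -2.
So P(n) = -2n - 2.
Check: P(1) = -4. ✓

P(n) = -2n - 2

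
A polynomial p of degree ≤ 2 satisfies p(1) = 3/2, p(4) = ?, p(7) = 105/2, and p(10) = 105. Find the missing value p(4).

The 3 known points determine the degree-2 polynomial uniquely.
Write p(u) = au^2 + bu + c. Substituting each data point gives a linear system:
  a + b + c = 3/2
  49a + 7b + c = 105/2
  100a + 10b + c = 105
Solving the system yields a = 1, b = 1/2, c = 0.
So p(u) = u^2 + (1/2)u.
Then p(4) = 18.

18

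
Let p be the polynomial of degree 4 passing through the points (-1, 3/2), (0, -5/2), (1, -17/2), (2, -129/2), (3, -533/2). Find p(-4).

Write p(s) = as^4 + bs^3 + cs^2 + ds + e. Substituting each data point gives a linear system:
  a - b + c - d + e = 3/2
  e = -5/2
  a + b + c + d + e = -17/2
  16a + 8b + 4c + 2d + e = -129/2
  81a + 27b + 9c + 3d + e = -533/2
Solving the system yields a = -2, b = -4, c = 1, d = -1, e = -5/2.
So p(s) = -2s^4 - 4s^3 + s^2 - s - 5/2.
Then p(-4) = -477/2.

-477/2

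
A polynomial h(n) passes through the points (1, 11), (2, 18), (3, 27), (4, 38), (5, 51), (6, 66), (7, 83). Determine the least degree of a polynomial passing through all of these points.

2

Forward differences of the values at n = 1, 2, 3, 4, 5, 6, 7:
  h  : 11  18  27  38  51  66  83
  Δ  : 7  9  11  13  15  17
  Δ^2: 2  2  2  2  2
  Δ^3: 0  0  0  0
  Δ^4: 0  0  0
  Δ^5: 0  0
  Δ^6: 0
The second differences are constant (2) and nonzero, while all higher differences vanish, so the minimal degree is 2.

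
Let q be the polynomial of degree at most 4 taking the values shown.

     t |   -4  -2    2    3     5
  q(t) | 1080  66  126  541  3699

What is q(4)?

Write q(t) = at^4 + bt^3 + ct^2 + dt + e. Substituting each data point gives a linear system:
  256a - 64b + 16c - 4d + e = 1080
  16a - 8b + 4c - 2d + e = 66
  16a + 8b + 4c + 2d + e = 126
  81a + 27b + 9c + 3d + e = 541
  625a + 125b + 25c + 5d + e = 3699
Solving the system yields a = 5, b = 4, c = 3, d = -1, e = 4.
So q(t) = 5t^4 + 4t^3 + 3t^2 - t + 4.
Then q(4) = 1584.

1584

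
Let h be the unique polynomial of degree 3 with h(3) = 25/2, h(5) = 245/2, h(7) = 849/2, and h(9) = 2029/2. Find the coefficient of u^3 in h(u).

Write h(u) = au^3 + bu^2 + cu + d. Substituting each data point gives a linear system:
  27a + 9b + 3c + d = 25/2
  125a + 25b + 5c + d = 245/2
  343a + 49b + 7c + d = 849/2
  729a + 81b + 9c + d = 2029/2
Solving the system yields a = 2, b = -6, c = 5, d = -5/2.
So h(u) = 2u^3 - 6u^2 + 5u - 5/2.
The leading coefficient is 2.

2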